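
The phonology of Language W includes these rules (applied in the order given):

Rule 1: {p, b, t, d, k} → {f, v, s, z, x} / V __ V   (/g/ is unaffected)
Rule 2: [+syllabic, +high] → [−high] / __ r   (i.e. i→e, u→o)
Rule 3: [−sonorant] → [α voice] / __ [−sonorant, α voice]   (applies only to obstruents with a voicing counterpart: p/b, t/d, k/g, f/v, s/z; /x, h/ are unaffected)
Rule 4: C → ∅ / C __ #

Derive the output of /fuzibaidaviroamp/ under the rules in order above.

Rule 1 (intervocalic spirantization): /b/ is a stop between vowels /i/ and /a/, so it spirantizes to the fricative [v]. /d/ is a stop between vowels /i/ and /a/, so it spirantizes to the fricative [z]. /fuzibaidaviroamp/ → fuzivaizaviroamp.
Rule 2 (pre-rhotic lowering): /i/ is a high vowel immediately before /r/, so it lowers to [e]. /fuzivaizaviroamp/ → fuzivaizaveroamp.
Rule 3 (regressive voicing assimilation): no segment meets the environment; /fuzivaizaveroamp/ is unchanged.
Rule 4 (final cluster simplification): /p/ is the second consonant of a word-final cluster /mp/, so it deletes. /fuzivaizaveroamp/ → fuzivaizaveroam.

fuzivaizaveroam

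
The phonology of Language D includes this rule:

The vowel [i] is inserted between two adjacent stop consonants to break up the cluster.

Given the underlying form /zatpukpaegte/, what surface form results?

/t/ and /p/ form a stop–stop cluster, so [i] is inserted between them.
/k/ and /p/ form a stop–stop cluster, so [i] is inserted between them.
/g/ and /t/ form a stop–stop cluster, so [i] is inserted between them.
Surface form: [zatipukipaegite].

zatipukipaegite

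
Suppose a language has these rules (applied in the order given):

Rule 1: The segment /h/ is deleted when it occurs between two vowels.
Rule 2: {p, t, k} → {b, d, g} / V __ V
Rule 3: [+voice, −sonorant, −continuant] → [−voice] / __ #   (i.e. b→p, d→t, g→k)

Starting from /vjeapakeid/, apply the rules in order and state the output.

vjeabageit

Rule 1 (intervocalic h-deletion): no segment meets the environment; /vjeapakeid/ is unchanged.
Rule 2 (intervocalic voicing): /p/ is a voiceless stop between vowels /a/ and /a/, so it voices to [b]. /k/ is a voiceless stop between vowels /a/ and /e/, so it voices to [g]. /vjeapakeid/ → vjeabageid.
Rule 3 (final devoicing): /d/ is a voiced stop in word-final position, so it devoices to [t]. /vjeabageid/ → vjeabageit.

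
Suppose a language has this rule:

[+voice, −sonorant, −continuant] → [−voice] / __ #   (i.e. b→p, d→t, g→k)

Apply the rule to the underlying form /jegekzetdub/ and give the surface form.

/b/ is a voiced stop in word-final position, so it devoices to [p].
The other instances of /g/, /d/ do not occur in the required environment and remain unchanged.
Surface form: [jegekzetdup].

jegekzetdup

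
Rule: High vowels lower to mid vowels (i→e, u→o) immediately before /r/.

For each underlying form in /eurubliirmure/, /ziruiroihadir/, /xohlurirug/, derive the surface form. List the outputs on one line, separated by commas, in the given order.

eorubliermore, zerueroihader, xohlorerug

/eurubliirmure/: /u/ is a high vowel immediately before /r/, so it lowers to [o]. /i/ is a high vowel immediately before /r/, so it lowers to [e]. /u/ is a high vowel immediately before /r/, so it lowers to [o]. → [eorubliermore].
/ziruiroihadir/: /i/ is a high vowel immediately before /r/, so it lowers to [e]. /i/ is a high vowel immediately before /r/, so it lowers to [e]. /i/ is a high vowel immediately before /r/, so it lowers to [e]. → [zerueroihader].
/xohlurirug/: /u/ is a high vowel immediately before /r/, so it lowers to [o]. /i/ is a high vowel immediately before /r/, so it lowers to [e]. → [xohlorerug].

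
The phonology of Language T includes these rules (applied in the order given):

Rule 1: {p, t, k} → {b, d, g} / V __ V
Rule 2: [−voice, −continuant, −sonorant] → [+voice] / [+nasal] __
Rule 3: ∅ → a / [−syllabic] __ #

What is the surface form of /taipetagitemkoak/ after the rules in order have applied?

taibedagidemgoaka

Rule 1 (intervocalic voicing): /p/ is a voiceless stop between vowels /i/ and /e/, so it voices to [b]. /t/ is a voiceless stop between vowels /e/ and /a/, so it voices to [d]. /t/ is a voiceless stop between vowels /i/ and /e/, so it voices to [d]. /taipetagitemkoak/ → taibedagidemkoak.
Rule 2 (post-nasal voicing): /k/ is a voiceless stop immediately after the nasal /m/, so it voices to [g]. /taibedagidemkoak/ → taibedagidemgoak.
Rule 3 (final a-epenthesis): the form ends in the consonant /k/, so [a] is inserted word-finally. /taibedagidemgoak/ → taibedagidemgoaka.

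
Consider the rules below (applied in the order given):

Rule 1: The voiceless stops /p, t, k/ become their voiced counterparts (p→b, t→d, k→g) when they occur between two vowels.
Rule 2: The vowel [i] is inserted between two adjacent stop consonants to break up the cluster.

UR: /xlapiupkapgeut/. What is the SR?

Rule 1 (intervocalic voicing): /p/ is a voiceless stop between vowels /a/ and /i/, so it voices to [b]. /xlapiupkapgeut/ → xlabiupkapgeut.
Rule 2 (stop-cluster i-epenthesis): /p/ and /k/ form a stop–stop cluster, so [i] is inserted between them. /p/ and /g/ form a stop–stop cluster, so [i] is inserted between them. /xlabiupkapgeut/ → xlabiupikapigeut.

xlabiupikapigeut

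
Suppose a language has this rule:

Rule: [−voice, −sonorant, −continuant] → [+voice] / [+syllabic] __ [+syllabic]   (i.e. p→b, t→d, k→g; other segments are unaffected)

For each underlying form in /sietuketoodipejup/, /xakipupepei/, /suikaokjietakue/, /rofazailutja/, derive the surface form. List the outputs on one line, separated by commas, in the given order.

siedugedoodibejup, xagibubebei, suigaokjiedague, rofazailutja

/sietuketoodipejup/: /t/ is a voiceless stop between vowels /e/ and /u/, so it voices to [d]. /k/ is a voiceless stop between vowels /u/ and /e/, so it voices to [g]. /t/ is a voiceless stop between vowels /e/ and /o/, so it voices to [d]. /p/ is a voiceless stop between vowels /i/ and /e/, so it voices to [b]. → [siedugedoodibejup].
/xakipupepei/: /k/ is a voiceless stop between vowels /a/ and /i/, so it voices to [g]. /p/ is a voiceless stop between vowels /i/ and /u/, so it voices to [b]. /p/ is a voiceless stop between vowels /u/ and /e/, so it voices to [b]. /p/ is a voiceless stop between vowels /e/ and /e/, so it voices to [b]. → [xagibubebei].
/suikaokjietakue/: /k/ is a voiceless stop between vowels /i/ and /a/, so it voices to [g]. /t/ is a voiceless stop between vowels /e/ and /a/, so it voices to [d]. /k/ is a voiceless stop between vowels /a/ and /u/, so it voices to [g]. → [suigaokjiedague].
/rofazailutja/: the rule's environment is not met; surfaces unchanged as [rofazailutja].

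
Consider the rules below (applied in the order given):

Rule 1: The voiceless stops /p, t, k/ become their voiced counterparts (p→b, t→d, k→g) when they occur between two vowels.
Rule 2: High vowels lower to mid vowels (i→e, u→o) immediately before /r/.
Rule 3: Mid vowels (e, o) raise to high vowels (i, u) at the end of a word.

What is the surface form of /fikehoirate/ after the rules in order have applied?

figehoeradi

Rule 1 (intervocalic voicing): /k/ is a voiceless stop between vowels /i/ and /e/, so it voices to [g]. /t/ is a voiceless stop between vowels /a/ and /e/, so it voices to [d]. /fikehoirate/ → figehoirade.
Rule 2 (pre-rhotic lowering): /i/ is a high vowel immediately before /r/, so it lowers to [e]. /figehoirade/ → figehoerade.
Rule 3 (final vowel raising): /e/ is a mid vowel in word-final position, so it raises to [i]. /figehoerade/ → figehoeradi.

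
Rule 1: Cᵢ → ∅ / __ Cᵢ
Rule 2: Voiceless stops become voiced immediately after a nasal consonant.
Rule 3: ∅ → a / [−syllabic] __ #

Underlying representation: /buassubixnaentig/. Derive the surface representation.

Rule 1 (degemination): /ss/ is a geminate; the first /s/ deletes. /buassubixnaentig/ → buasubixnaentig.
Rule 2 (post-nasal voicing): /t/ is a voiceless stop immediately after the nasal /n/, so it voices to [d]. /buasubixnaentig/ → buasubixnaendig.
Rule 3 (final a-epenthesis): the form ends in the consonant /g/, so [a] is inserted word-finally. /buasubixnaendig/ → buasubixnaendiga.

buasubixnaendiga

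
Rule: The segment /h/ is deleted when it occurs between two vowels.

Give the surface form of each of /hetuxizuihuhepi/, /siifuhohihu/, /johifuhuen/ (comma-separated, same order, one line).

hetuxizuiuepi, siifuoiu, joifuuen

/hetuxizuihuhepi/: /h/ occurs between vowels /i/ and /u/, so it deletes. /h/ occurs between vowels /u/ and /e/, so it deletes. → [hetuxizuiuepi].
/siifuhohihu/: /h/ occurs between vowels /u/ and /o/, so it deletes. /h/ occurs between vowels /o/ and /i/, so it deletes. /h/ occurs between vowels /i/ and /u/, so it deletes. → [siifuoiu].
/johifuhuen/: /h/ occurs between vowels /o/ and /i/, so it deletes. /h/ occurs between vowels /u/ and /u/, so it deletes. → [joifuuen].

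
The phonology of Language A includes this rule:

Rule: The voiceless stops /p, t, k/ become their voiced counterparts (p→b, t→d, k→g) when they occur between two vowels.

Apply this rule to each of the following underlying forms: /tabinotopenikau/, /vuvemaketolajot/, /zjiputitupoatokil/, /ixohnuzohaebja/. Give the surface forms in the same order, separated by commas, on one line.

/tabinotopenikau/: /t/ is a voiceless stop between vowels /o/ and /o/, so it voices to [d]. /p/ is a voiceless stop between vowels /o/ and /e/, so it voices to [b]. /k/ is a voiceless stop between vowels /i/ and /a/, so it voices to [g]. → [tabinodobenigau].
/vuvemaketolajot/: /k/ is a voiceless stop between vowels /a/ and /e/, so it voices to [g]. /t/ is a voiceless stop between vowels /e/ and /o/, so it voices to [d]. → [vuvemagedolajot].
/zjiputitupoatokil/: /p/ is a voiceless stop between vowels /i/ and /u/, so it voices to [b]. /t/ is a voiceless stop between vowels /u/ and /i/, so it voices to [d]. /t/ is a voiceless stop between vowels /i/ and /u/, so it voices to [d]. /p/ is a voiceless stop between vowels /u/ and /o/, so it voices to [b]. /t/ is a voiceless stop between vowels /a/ and /o/, so it voices to [d]. /k/ is a voiceless stop between vowels /o/ and /i/, so it voices to [g]. → [zjibudiduboadogil].
/ixohnuzohaebja/: the rule's environment is not met; surfaces unchanged as [ixohnuzohaebja].

tabinodobenigau, vuvemagedolajot, zjibudiduboadogil, ixohnuzohaebja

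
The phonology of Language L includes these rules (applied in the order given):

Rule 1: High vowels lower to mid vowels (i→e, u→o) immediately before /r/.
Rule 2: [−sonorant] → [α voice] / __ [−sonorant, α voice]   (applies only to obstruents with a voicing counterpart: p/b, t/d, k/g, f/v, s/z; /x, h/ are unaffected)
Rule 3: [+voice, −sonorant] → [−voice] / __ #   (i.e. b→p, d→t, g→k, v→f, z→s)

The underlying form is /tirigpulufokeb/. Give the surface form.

Rule 1 (pre-rhotic lowering): /i/ is a high vowel immediately before /r/, so it lowers to [e]. /tirigpulufokeb/ → terigpulufokeb.
Rule 2 (regressive voicing assimilation): /g/ precedes the voiceless obstruent /p/, so it devoices to [k] by assimilation. /terigpulufokeb/ → terikpulufokeb.
Rule 3 (final devoicing): /b/ is a voiced obstruent in word-final position, so it devoices to [p]. /terikpulufokeb/ → terikpulufokep.

terikpulufokep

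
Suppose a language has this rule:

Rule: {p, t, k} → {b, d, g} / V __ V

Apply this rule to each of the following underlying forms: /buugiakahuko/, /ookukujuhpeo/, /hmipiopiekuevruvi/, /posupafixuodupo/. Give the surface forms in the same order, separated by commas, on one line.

/buugiakahuko/: /k/ is a voiceless stop between vowels /a/ and /a/, so it voices to [g]. /k/ is a voiceless stop between vowels /u/ and /o/, so it voices to [g]. → [buugiagahugo].
/ookukujuhpeo/: /k/ is a voiceless stop between vowels /o/ and /u/, so it voices to [g]. /k/ is a voiceless stop between vowels /u/ and /u/, so it voices to [g]. → [oogugujuhpeo].
/hmipiopiekuevruvi/: /p/ is a voiceless stop between vowels /i/ and /i/, so it voices to [b]. /p/ is a voiceless stop between vowels /o/ and /i/, so it voices to [b]. /k/ is a voiceless stop between vowels /e/ and /u/, so it voices to [g]. → [hmibiobieguevruvi].
/posupafixuodupo/: /p/ is a voiceless stop between vowels /u/ and /a/, so it voices to [b]. /p/ is a voiceless stop between vowels /u/ and /o/, so it voices to [b]. → [posubafixuodubo].

buugiagahugo, oogugujuhpeo, hmibiobieguevruvi, posubafixuodubo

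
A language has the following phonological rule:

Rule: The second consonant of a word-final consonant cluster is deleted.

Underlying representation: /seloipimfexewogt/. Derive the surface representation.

/t/ is the second consonant of a word-final cluster /gt/, so it deletes.
Surface form: [seloipimfexewog].

seloipimfexewog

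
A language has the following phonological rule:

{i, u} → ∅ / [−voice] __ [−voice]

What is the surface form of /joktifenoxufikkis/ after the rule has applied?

joktfenoxfkks

/i/ is a high vowel flanked by voiceless consonants /t/ and /f/, so it deletes.
/u/ is a high vowel flanked by voiceless consonants /x/ and /f/, so it deletes.
/i/ is a high vowel flanked by voiceless consonants /f/ and /k/, so it deletes.
/i/ is a high vowel flanked by voiceless consonants /k/ and /s/, so it deletes.
Surface form: [joktfenoxfkks].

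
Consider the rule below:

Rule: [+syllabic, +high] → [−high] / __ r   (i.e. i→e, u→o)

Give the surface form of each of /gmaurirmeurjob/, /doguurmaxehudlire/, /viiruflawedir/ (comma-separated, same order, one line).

gmaorermeorjob, doguormaxehudlere, vieruflaweder

/gmaurirmeurjob/: /u/ is a high vowel immediately before /r/, so it lowers to [o]. /i/ is a high vowel immediately before /r/, so it lowers to [e]. /u/ is a high vowel immediately before /r/, so it lowers to [o]. → [gmaorermeorjob].
/doguurmaxehudlire/: /u/ is a high vowel immediately before /r/, so it lowers to [o]. /i/ is a high vowel immediately before /r/, so it lowers to [e]. → [doguormaxehudlere].
/viiruflawedir/: /i/ is a high vowel immediately before /r/, so it lowers to [e]. /i/ is a high vowel immediately before /r/, so it lowers to [e]. → [vieruflaweder].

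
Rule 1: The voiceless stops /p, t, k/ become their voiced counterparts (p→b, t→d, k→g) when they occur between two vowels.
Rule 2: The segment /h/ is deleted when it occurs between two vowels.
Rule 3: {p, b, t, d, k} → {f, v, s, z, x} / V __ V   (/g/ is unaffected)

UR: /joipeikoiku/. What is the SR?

Rule 1 (intervocalic voicing): /p/ is a voiceless stop between vowels /i/ and /e/, so it voices to [b]. /k/ is a voiceless stop between vowels /i/ and /o/, so it voices to [g]. /k/ is a voiceless stop between vowels /i/ and /u/, so it voices to [g]. /joipeikoiku/ → joibeigoigu.
Rule 2 (intervocalic h-deletion): no segment meets the environment; /joibeigoigu/ is unchanged.
Rule 3 (intervocalic spirantization): /b/ is a stop between vowels /i/ and /e/, so it spirantizes to the fricative [v]. /joibeigoigu/ → joiveigoigu.

joiveigoigu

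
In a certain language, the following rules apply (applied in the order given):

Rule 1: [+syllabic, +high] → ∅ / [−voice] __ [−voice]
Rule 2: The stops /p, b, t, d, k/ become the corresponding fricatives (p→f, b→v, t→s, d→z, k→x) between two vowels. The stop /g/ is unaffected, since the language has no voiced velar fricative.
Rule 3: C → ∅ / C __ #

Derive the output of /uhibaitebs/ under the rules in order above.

Rule 1 (high vowel syncope): no segment meets the environment; /uhibaitebs/ is unchanged.
Rule 2 (intervocalic spirantization): /b/ is a stop between vowels /i/ and /a/, so it spirantizes to the fricative [v]. /t/ is a stop between vowels /i/ and /e/, so it spirantizes to the fricative [s]. /uhibaitebs/ → uhivaisebs.
Rule 3 (final cluster simplification): /s/ is the second consonant of a word-final cluster /bs/, so it deletes. /uhivaisebs/ → uhivaiseb.

uhivaiseb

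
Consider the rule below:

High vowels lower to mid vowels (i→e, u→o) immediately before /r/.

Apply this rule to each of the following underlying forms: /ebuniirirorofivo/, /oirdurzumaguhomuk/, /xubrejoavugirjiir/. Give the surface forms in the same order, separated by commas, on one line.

ebuniererorofivo, oerdorzumaguhomuk, xubrejoavugerjier

/ebuniirirorofivo/: /i/ is a high vowel immediately before /r/, so it lowers to [e]. /i/ is a high vowel immediately before /r/, so it lowers to [e]. → [ebuniererorofivo].
/oirdurzumaguhomuk/: /i/ is a high vowel immediately before /r/, so it lowers to [e]. /u/ is a high vowel immediately before /r/, so it lowers to [o]. → [oerdorzumaguhomuk].
/xubrejoavugirjiir/: /i/ is a high vowel immediately before /r/, so it lowers to [e]. /i/ is a high vowel immediately before /r/, so it lowers to [e]. → [xubrejoavugerjier].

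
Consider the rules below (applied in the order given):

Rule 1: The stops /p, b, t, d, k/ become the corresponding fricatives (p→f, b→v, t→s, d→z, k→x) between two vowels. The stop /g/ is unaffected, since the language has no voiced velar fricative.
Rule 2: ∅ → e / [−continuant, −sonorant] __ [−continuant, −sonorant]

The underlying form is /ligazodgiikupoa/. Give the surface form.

ligazodegiixufoa

Rule 1 (intervocalic spirantization): /k/ is a stop between vowels /i/ and /u/, so it spirantizes to the fricative [x]. /p/ is a stop between vowels /u/ and /o/, so it spirantizes to the fricative [f]. /ligazodgiikupoa/ → ligazodgiixufoa.
Rule 2 (stop-cluster e-epenthesis): /d/ and /g/ form a stop–stop cluster, so [e] is inserted between them. /ligazodgiixufoa/ → ligazodegiixufoa.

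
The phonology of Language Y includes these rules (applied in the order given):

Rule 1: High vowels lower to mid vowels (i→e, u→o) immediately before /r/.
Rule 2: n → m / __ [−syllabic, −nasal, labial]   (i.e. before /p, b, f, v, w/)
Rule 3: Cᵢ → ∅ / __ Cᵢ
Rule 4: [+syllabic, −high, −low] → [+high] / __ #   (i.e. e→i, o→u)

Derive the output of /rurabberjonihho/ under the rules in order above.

roraberjonihu

Rule 1 (pre-rhotic lowering): /u/ is a high vowel immediately before /r/, so it lowers to [o]. /rurabberjonihho/ → rorabberjonihho.
Rule 2 (nasal place assimilation): no segment meets the environment; /rorabberjonihho/ is unchanged.
Rule 3 (degemination): /bb/ is a geminate; the first /b/ deletes. /hh/ is a geminate; the first /h/ deletes. /rorabberjonihho/ → roraberjoniho.
Rule 4 (final vowel raising): /o/ is a mid vowel in word-final position, so it raises to [u]. /roraberjoniho/ → roraberjonihu.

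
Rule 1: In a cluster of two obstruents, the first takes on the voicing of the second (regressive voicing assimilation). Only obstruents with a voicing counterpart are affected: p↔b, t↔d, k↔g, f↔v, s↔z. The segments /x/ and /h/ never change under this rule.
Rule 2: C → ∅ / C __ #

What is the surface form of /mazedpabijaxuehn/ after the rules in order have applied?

Rule 1 (regressive voicing assimilation): /d/ precedes the voiceless obstruent /p/, so it devoices to [t] by assimilation. /mazedpabijaxuehn/ → mazetpabijaxuehn.
Rule 2 (final cluster simplification): /n/ is the second consonant of a word-final cluster /hn/, so it deletes. /mazetpabijaxuehn/ → mazetpabijaxueh.

mazetpabijaxueh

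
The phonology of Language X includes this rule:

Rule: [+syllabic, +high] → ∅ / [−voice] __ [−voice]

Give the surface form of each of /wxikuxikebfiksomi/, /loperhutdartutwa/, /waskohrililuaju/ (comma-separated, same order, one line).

/wxikuxikebfiksomi/: /i/ is a high vowel flanked by voiceless consonants /x/ and /k/, so it deletes. /u/ is a high vowel flanked by voiceless consonants /k/ and /x/, so it deletes. /i/ is a high vowel flanked by voiceless consonants /x/ and /k/, so it deletes. /i/ is a high vowel flanked by voiceless consonants /f/ and /k/, so it deletes. → [wxkxkebfksomi].
/loperhutdartutwa/: /u/ is a high vowel flanked by voiceless consonants /h/ and /t/, so it deletes. /u/ is a high vowel flanked by voiceless consonants /t/ and /t/, so it deletes. → [loperhtdarttwa].
/waskohrililuaju/: the rule's environment is not met; surfaces unchanged as [waskohrililuaju].

wxkxkebfksomi, loperhtdarttwa, waskohrililuaju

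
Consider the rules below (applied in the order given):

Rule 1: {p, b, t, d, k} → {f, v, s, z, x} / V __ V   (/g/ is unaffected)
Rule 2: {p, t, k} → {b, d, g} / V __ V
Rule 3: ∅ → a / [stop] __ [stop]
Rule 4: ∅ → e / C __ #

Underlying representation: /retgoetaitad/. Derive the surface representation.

Rule 1 (intervocalic spirantization): /t/ is a stop between vowels /e/ and /a/, so it spirantizes to the fricative [s]. /t/ is a stop between vowels /i/ and /a/, so it spirantizes to the fricative [s]. /retgoetaitad/ → retgoesaisad.
Rule 2 (intervocalic voicing): no segment meets the environment; /retgoesaisad/ is unchanged.
Rule 3 (stop-cluster a-epenthesis): /t/ and /g/ form a stop–stop cluster, so [a] is inserted between them. /retgoesaisad/ → retagoesaisad.
Rule 4 (final e-epenthesis): the form ends in the consonant /d/, so [e] is inserted word-finally. /retagoesaisad/ → retagoesaisade.

retagoesaisade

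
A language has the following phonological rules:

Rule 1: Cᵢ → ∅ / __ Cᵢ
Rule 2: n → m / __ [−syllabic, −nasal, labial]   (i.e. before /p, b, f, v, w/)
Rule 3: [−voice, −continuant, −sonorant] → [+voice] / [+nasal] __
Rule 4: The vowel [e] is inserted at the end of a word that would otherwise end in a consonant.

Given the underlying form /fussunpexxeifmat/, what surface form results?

Rule 1 (degemination): /ss/ is a geminate; the first /s/ deletes. /xx/ is a geminate; the first /x/ deletes. /fussunpexxeifmat/ → fusunpexeifmat.
Rule 2 (nasal place assimilation): /n/ precedes the labial consonant /p/, so it assimilates in place to [m]. /fusunpexeifmat/ → fusumpexeifmat.
Rule 3 (post-nasal voicing): /p/ is a voiceless stop immediately after the nasal /m/, so it voices to [b]. /fusumpexeifmat/ → fusumbexeifmat.
Rule 4 (final e-epenthesis): the form ends in the consonant /t/, so [e] is inserted word-finally. /fusumbexeifmat/ → fusumbexeifmate.

fusumbexeifmate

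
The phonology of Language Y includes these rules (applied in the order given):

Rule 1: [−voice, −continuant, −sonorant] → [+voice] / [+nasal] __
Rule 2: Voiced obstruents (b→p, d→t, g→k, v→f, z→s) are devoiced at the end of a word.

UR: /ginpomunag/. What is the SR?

ginbomunak

Rule 1 (post-nasal voicing): /p/ is a voiceless stop immediately after the nasal /n/, so it voices to [b]. /ginpomunag/ → ginbomunag.
Rule 2 (final devoicing): /g/ is a voiced obstruent in word-final position, so it devoices to [k]. /ginbomunag/ → ginbomunak.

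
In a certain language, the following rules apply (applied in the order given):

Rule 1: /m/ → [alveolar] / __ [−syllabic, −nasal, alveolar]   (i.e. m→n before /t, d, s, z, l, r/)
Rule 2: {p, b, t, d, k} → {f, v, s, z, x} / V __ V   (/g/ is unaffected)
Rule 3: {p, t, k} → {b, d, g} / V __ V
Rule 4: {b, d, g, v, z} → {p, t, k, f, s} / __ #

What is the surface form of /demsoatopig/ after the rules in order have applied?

Rule 1 (nasal place assimilation): /m/ precedes the alveolar consonant /s/, so it assimilates in place to [n]. /demsoatopig/ → densoatopig.
Rule 2 (intervocalic spirantization): /t/ is a stop between vowels /a/ and /o/, so it spirantizes to the fricative [s]. /p/ is a stop between vowels /o/ and /i/, so it spirantizes to the fricative [f]. /densoatopig/ → densoasofig.
Rule 3 (intervocalic voicing): no segment meets the environment; /densoasofig/ is unchanged.
Rule 4 (final devoicing): /g/ is a voiced obstruent in word-final position, so it devoices to [k]. /densoasofig/ → densoasofik.

densoasofik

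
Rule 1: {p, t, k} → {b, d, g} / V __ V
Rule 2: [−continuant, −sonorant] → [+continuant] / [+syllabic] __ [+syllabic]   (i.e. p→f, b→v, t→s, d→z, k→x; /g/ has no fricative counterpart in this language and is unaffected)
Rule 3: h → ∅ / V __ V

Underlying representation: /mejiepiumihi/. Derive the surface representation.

Rule 1 (intervocalic voicing): /p/ is a voiceless stop between vowels /e/ and /i/, so it voices to [b]. /mejiepiumihi/ → mejiebiumihi.
Rule 2 (intervocalic spirantization): /b/ is a stop between vowels /e/ and /i/, so it spirantizes to the fricative [v]. /mejiebiumihi/ → mejieviumihi.
Rule 3 (intervocalic h-deletion): /h/ occurs between vowels /i/ and /i/, so it deletes. /mejieviumihi/ → mejieviumii.

mejieviumii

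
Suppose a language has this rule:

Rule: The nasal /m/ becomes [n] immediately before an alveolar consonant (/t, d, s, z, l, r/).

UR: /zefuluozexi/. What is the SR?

No segment of /zefuluozexi/ meets the structural description of the rule, so the form surfaces unchanged.

zefuluozexi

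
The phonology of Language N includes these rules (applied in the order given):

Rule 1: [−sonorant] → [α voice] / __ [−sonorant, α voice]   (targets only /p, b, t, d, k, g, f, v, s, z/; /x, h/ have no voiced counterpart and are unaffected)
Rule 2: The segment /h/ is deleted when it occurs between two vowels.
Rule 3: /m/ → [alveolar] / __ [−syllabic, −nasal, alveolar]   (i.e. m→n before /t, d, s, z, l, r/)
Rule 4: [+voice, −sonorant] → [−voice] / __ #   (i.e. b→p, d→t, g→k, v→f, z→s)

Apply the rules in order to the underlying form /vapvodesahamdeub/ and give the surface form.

Rule 1 (regressive voicing assimilation): /p/ precedes the voiced obstruent /v/, so it voices to [b] by assimilation. /vapvodesahamdeub/ → vabvodesahamdeub.
Rule 2 (intervocalic h-deletion): /h/ occurs between vowels /a/ and /a/, so it deletes. /vabvodesahamdeub/ → vabvodesaamdeub.
Rule 3 (nasal place assimilation): /m/ precedes the alveolar consonant /d/, so it assimilates in place to [n]. /vabvodesaamdeub/ → vabvodesaandeub.
Rule 4 (final devoicing): /b/ is a voiced obstruent in word-final position, so it devoices to [p]. /vabvodesaandeub/ → vabvodesaandeup.

vabvodesaandeup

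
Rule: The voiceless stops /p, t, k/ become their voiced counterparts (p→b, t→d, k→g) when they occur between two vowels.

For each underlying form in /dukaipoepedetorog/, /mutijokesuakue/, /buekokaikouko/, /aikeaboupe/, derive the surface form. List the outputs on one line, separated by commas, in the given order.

dugaiboebededorog, mudijogesuague, buegogaigougo, aigeaboube

/dukaipoepedetorog/: /k/ is a voiceless stop between vowels /u/ and /a/, so it voices to [g]. /p/ is a voiceless stop between vowels /i/ and /o/, so it voices to [b]. /p/ is a voiceless stop between vowels /e/ and /e/, so it voices to [b]. /t/ is a voiceless stop between vowels /e/ and /o/, so it voices to [d]. → [dugaiboebededorog].
/mutijokesuakue/: /t/ is a voiceless stop between vowels /u/ and /i/, so it voices to [d]. /k/ is a voiceless stop between vowels /o/ and /e/, so it voices to [g]. /k/ is a voiceless stop between vowels /a/ and /u/, so it voices to [g]. → [mudijogesuague].
/buekokaikouko/: /k/ is a voiceless stop between vowels /e/ and /o/, so it voices to [g]. /k/ is a voiceless stop between vowels /o/ and /a/, so it voices to [g]. /k/ is a voiceless stop between vowels /i/ and /o/, so it voices to [g]. /k/ is a voiceless stop between vowels /u/ and /o/, so it voices to [g]. → [buegogaigougo].
/aikeaboupe/: /k/ is a voiceless stop between vowels /i/ and /e/, so it voices to [g]. /p/ is a voiceless stop between vowels /u/ and /e/, so it voices to [b]. → [aigeaboube].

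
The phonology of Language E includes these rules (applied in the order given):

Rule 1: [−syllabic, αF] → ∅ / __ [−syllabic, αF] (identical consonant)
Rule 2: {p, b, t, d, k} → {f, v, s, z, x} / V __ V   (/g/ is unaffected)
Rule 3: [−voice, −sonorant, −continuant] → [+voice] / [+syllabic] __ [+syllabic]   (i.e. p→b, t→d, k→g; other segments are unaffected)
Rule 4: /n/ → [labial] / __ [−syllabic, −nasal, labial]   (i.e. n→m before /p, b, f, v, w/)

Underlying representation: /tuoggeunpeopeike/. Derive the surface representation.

Rule 1 (degemination): /gg/ is a geminate; the first /g/ deletes. /tuoggeunpeopeike/ → tuogeunpeopeike.
Rule 2 (intervocalic spirantization): /p/ is a stop between vowels /o/ and /e/, so it spirantizes to the fricative [f]. /k/ is a stop between vowels /i/ and /e/, so it spirantizes to the fricative [x]. /tuogeunpeopeike/ → tuogeunpeofeixe.
Rule 3 (intervocalic voicing): no segment meets the environment; /tuogeunpeofeixe/ is unchanged.
Rule 4 (nasal place assimilation): /n/ precedes the labial consonant /p/, so it assimilates in place to [m]. /tuogeunpeofeixe/ → tuogeumpeofeixe.

tuogeumpeofeixe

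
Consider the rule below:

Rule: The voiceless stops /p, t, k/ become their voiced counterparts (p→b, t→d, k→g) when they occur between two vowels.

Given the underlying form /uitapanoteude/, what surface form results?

uidabanodeude

/t/ is a voiceless stop between vowels /i/ and /a/, so it voices to [d].
/p/ is a voiceless stop between vowels /a/ and /a/, so it voices to [b].
/t/ is a voiceless stop between vowels /o/ and /e/, so it voices to [d].
Surface form: [uidabanodeude].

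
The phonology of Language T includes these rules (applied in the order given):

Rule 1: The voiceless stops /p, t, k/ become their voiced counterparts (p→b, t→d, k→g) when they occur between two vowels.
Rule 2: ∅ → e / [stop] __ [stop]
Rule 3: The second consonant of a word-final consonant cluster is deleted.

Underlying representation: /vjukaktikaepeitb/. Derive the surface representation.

Rule 1 (intervocalic voicing): /k/ is a voiceless stop between vowels /u/ and /a/, so it voices to [g]. /k/ is a voiceless stop between vowels /i/ and /a/, so it voices to [g]. /p/ is a voiceless stop between vowels /e/ and /e/, so it voices to [b]. /vjukaktikaepeitb/ → vjugaktigaebeitb.
Rule 2 (stop-cluster e-epenthesis): /k/ and /t/ form a stop–stop cluster, so [e] is inserted between them. /t/ and /b/ form a stop–stop cluster, so [e] is inserted between them. /vjugaktigaebeitb/ → vjugaketigaebeiteb.
Rule 3 (final cluster simplification): no segment meets the environment; /vjugaketigaebeiteb/ is unchanged.

vjugaketigaebeiteb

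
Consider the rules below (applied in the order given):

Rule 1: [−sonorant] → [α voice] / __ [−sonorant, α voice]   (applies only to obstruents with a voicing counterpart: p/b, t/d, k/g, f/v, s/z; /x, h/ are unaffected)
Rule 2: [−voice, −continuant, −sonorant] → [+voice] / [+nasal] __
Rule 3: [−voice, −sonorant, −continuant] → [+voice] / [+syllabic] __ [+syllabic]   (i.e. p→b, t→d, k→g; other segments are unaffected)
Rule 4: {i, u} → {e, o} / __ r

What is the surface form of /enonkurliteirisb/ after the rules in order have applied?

enongorlideerizb

Rule 1 (regressive voicing assimilation): /s/ precedes the voiced obstruent /b/, so it voices to [z] by assimilation. /enonkurliteirisb/ → enonkurliteirizb.
Rule 2 (post-nasal voicing): /k/ is a voiceless stop immediately after the nasal /n/, so it voices to [g]. /enonkurliteirizb/ → enongurliteirizb.
Rule 3 (intervocalic voicing): /t/ is a voiceless stop between vowels /i/ and /e/, so it voices to [d]. /enongurliteirizb/ → enongurlideirizb.
Rule 4 (pre-rhotic lowering): /u/ is a high vowel immediately before /r/, so it lowers to [o]. /i/ is a high vowel immediately before /r/, so it lowers to [e]. /enongurlideirizb/ → enongorlideerizb.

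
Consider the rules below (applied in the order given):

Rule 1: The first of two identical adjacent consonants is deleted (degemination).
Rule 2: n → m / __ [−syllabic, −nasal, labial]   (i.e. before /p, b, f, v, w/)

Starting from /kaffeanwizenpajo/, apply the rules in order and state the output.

Rule 1 (degemination): /ff/ is a geminate; the first /f/ deletes. /kaffeanwizenpajo/ → kafeanwizenpajo.
Rule 2 (nasal place assimilation): /n/ precedes the labial consonant /w/, so it assimilates in place to [m]. /n/ precedes the labial consonant /p/, so it assimilates in place to [m]. /kafeanwizenpajo/ → kafeamwizempajo.

kafeamwizempajo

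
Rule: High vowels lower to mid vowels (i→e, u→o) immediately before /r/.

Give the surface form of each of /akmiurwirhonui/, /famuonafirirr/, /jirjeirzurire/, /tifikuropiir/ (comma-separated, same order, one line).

/akmiurwirhonui/: /u/ is a high vowel immediately before /r/, so it lowers to [o]. /i/ is a high vowel immediately before /r/, so it lowers to [e]. → [akmiorwerhonui].
/famuonafirirr/: /i/ is a high vowel immediately before /r/, so it lowers to [e]. /i/ is a high vowel immediately before /r/, so it lowers to [e]. → [famuonafererr].
/jirjeirzurire/: /i/ is a high vowel immediately before /r/, so it lowers to [e]. /i/ is a high vowel immediately before /r/, so it lowers to [e]. /u/ is a high vowel immediately before /r/, so it lowers to [o]. /i/ is a high vowel immediately before /r/, so it lowers to [e]. → [jerjeerzorere].
/tifikuropiir/: /u/ is a high vowel immediately before /r/, so it lowers to [o]. /i/ is a high vowel immediately before /r/, so it lowers to [e]. → [tifikoropier].

akmiorwerhonui, famuonafererr, jerjeerzorere, tifikoropier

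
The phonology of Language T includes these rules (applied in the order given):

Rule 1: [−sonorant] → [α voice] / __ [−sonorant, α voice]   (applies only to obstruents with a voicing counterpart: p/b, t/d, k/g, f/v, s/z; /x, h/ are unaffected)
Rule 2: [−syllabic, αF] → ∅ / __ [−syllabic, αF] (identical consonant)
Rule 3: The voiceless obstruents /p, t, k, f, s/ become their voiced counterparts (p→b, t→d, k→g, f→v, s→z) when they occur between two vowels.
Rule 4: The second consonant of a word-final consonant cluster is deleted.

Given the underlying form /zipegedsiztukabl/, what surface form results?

zibegetsistugab

Rule 1 (regressive voicing assimilation): /d/ precedes the voiceless obstruent /s/, so it devoices to [t] by assimilation. /z/ precedes the voiceless obstruent /t/, so it devoices to [s] by assimilation. /zipegedsiztukabl/ → zipegetsistukabl.
Rule 2 (degemination): no segment meets the environment; /zipegetsistukabl/ is unchanged.
Rule 3 (intervocalic voicing): /p/ is a voiceless obstruent between vowels /i/ and /e/, so it voices to [b]. /k/ is a voiceless obstruent between vowels /u/ and /a/, so it voices to [g]. /zipegetsistukabl/ → zibegetsistugabl.
Rule 4 (final cluster simplification): /l/ is the second consonant of a word-final cluster /bl/, so it deletes. /zibegetsistugabl/ → zibegetsistugab.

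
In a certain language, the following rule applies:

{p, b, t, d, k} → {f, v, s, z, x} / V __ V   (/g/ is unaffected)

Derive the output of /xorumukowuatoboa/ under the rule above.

xorumuxowuasovoa

/k/ is a stop between vowels /u/ and /o/, so it spirantizes to the fricative [x].
/t/ is a stop between vowels /a/ and /o/, so it spirantizes to the fricative [s].
/b/ is a stop between vowels /o/ and /o/, so it spirantizes to the fricative [v].
Surface form: [xorumuxowuasovoa].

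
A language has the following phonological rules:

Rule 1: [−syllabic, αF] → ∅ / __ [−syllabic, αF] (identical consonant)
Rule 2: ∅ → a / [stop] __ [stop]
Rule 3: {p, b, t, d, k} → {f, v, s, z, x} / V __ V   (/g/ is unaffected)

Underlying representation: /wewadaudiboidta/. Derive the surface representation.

Rule 1 (degemination): no segment meets the environment; /wewadaudiboidta/ is unchanged.
Rule 2 (stop-cluster a-epenthesis): /d/ and /t/ form a stop–stop cluster, so [a] is inserted between them. /wewadaudiboidta/ → wewadaudiboidata.
Rule 3 (intervocalic spirantization): /d/ is a stop between vowels /a/ and /a/, so it spirantizes to the fricative [z]. /d/ is a stop between vowels /u/ and /i/, so it spirantizes to the fricative [z]. /b/ is a stop between vowels /i/ and /o/, so it spirantizes to the fricative [v]. /d/ is a stop between vowels /i/ and /a/, so it spirantizes to the fricative [z]. /t/ is a stop between vowels /a/ and /a/, so it spirantizes to the fricative [s]. /wewadaudiboidata/ → wewazauzivoizasa.

wewazauzivoizasa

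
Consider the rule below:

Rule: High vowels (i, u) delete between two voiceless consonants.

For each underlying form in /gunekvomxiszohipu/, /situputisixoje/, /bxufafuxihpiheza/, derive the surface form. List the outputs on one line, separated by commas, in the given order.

/gunekvomxiszohipu/: /i/ is a high vowel flanked by voiceless consonants /x/ and /s/, so it deletes. /i/ is a high vowel flanked by voiceless consonants /h/ and /p/, so it deletes. → [gunekvomxszohpu].
/situputisixoje/: /i/ is a high vowel flanked by voiceless consonants /s/ and /t/, so it deletes. /u/ is a high vowel flanked by voiceless consonants /t/ and /p/, so it deletes. /u/ is a high vowel flanked by voiceless consonants /p/ and /t/, so it deletes. /i/ is a high vowel flanked by voiceless consonants /t/ and /s/, so it deletes. /i/ is a high vowel flanked by voiceless consonants /s/ and /x/, so it deletes. → [stptsxoje].
/bxufafuxihpiheza/: /u/ is a high vowel flanked by voiceless consonants /x/ and /f/, so it deletes. /u/ is a high vowel flanked by voiceless consonants /f/ and /x/, so it deletes. /i/ is a high vowel flanked by voiceless consonants /x/ and /h/, so it deletes. /i/ is a high vowel flanked by voiceless consonants /p/ and /h/, so it deletes. → [bxfafxhpheza].

gunekvomxszohpu, stptsxoje, bxfafxhpheza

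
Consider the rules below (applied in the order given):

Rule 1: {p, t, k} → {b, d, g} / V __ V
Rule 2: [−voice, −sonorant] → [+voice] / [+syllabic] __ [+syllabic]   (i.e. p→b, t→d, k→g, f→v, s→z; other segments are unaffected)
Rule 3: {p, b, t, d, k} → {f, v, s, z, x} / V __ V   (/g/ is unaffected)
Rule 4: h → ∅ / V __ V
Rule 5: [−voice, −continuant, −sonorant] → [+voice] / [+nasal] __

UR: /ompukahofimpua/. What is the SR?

Rule 1 (intervocalic voicing): /k/ is a voiceless stop between vowels /u/ and /a/, so it voices to [g]. /ompukahofimpua/ → ompugahofimpua.
Rule 2 (intervocalic voicing): /f/ is a voiceless obstruent between vowels /o/ and /i/, so it voices to [v]. /ompugahofimpua/ → ompugahovimpua.
Rule 3 (intervocalic spirantization): no segment meets the environment; /ompugahovimpua/ is unchanged.
Rule 4 (intervocalic h-deletion): /h/ occurs between vowels /a/ and /o/, so it deletes. /ompugahovimpua/ → ompugaovimpua.
Rule 5 (post-nasal voicing): /p/ is a voiceless stop immediately after the nasal /m/, so it voices to [b]. /p/ is a voiceless stop immediately after the nasal /m/, so it voices to [b]. /ompugaovimpua/ → ombugaovimbua.

ombugaovimbua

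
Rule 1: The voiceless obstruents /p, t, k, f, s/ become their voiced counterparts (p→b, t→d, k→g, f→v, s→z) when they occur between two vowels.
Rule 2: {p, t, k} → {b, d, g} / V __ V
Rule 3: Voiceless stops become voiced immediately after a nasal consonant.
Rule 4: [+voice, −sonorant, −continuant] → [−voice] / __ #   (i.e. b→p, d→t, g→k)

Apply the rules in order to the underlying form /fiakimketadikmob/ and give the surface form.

Rule 1 (intervocalic voicing): /k/ is a voiceless obstruent between vowels /a/ and /i/, so it voices to [g]. /t/ is a voiceless obstruent between vowels /e/ and /a/, so it voices to [d]. /fiakimketadikmob/ → fiagimkedadikmob.
Rule 2 (intervocalic voicing): no segment meets the environment; /fiagimkedadikmob/ is unchanged.
Rule 3 (post-nasal voicing): /k/ is a voiceless stop immediately after the nasal /m/, so it voices to [g]. /fiagimkedadikmob/ → fiagimgedadikmob.
Rule 4 (final devoicing): /b/ is a voiced stop in word-final position, so it devoices to [p]. /fiagimgedadikmob/ → fiagimgedadikmop.

fiagimgedadikmop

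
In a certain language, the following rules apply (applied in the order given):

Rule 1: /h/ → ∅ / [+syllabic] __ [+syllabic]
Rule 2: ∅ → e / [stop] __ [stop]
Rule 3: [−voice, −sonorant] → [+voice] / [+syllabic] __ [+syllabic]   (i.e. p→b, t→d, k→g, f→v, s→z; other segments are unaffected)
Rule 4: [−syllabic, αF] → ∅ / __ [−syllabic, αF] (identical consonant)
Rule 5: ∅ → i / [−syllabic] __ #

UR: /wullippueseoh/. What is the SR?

wulibebuezeohi

Rule 1 (intervocalic h-deletion): no segment meets the environment; /wullippueseoh/ is unchanged.
Rule 2 (stop-cluster e-epenthesis): /p/ and /p/ form a stop–stop cluster, so [e] is inserted between them. /wullippueseoh/ → wullipepueseoh.
Rule 3 (intervocalic voicing): /p/ is a voiceless obstruent between vowels /i/ and /e/, so it voices to [b]. /p/ is a voiceless obstruent between vowels /e/ and /u/, so it voices to [b]. /s/ is a voiceless obstruent between vowels /e/ and /e/, so it voices to [z]. /wullipepueseoh/ → wullibebuezeoh.
Rule 4 (degemination): /ll/ is a geminate; the first /l/ deletes. /wullibebuezeoh/ → wulibebuezeoh.
Rule 5 (final i-epenthesis): the form ends in the consonant /h/, so [i] is inserted word-finally. /wulibebuezeoh/ → wulibebuezeohi.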